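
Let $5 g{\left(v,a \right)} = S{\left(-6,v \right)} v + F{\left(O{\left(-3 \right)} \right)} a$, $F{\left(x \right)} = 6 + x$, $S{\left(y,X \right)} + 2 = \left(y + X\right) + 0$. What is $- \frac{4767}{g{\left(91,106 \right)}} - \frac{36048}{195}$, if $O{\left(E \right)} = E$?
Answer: $- \frac{96127211}{511615} \approx -187.89$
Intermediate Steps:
$S{\left(y,X \right)} = -2 + X + y$ ($S{\left(y,X \right)} = -2 + \left(\left(y + X\right) + 0\right) = -2 + \left(\left(X + y\right) + 0\right) = -2 + \left(X + y\right) = -2 + X + y$)
$g{\left(v,a \right)} = \frac{3 a}{5} + \frac{v \left(-8 + v\right)}{5}$ ($g{\left(v,a \right)} = \frac{\left(-2 + v - 6\right) v + \left(6 - 3\right) a}{5} = \frac{\left(-8 + v\right) v + 3 a}{5} = \frac{v \left(-8 + v\right) + 3 a}{5} = \frac{3 a + v \left(-8 + v\right)}{5} = \frac{3 a}{5} + \frac{v \left(-8 + v\right)}{5}$)
$- \frac{4767}{g{\left(91,106 \right)}} - \frac{36048}{195} = - \frac{4767}{\frac{3}{5} \cdot 106 + \frac{1}{5} \cdot 91 \left(-8 + 91\right)} - \frac{36048}{195} = - \frac{4767}{\frac{318}{5} + \frac{1}{5} \cdot 91 \cdot 83} - \frac{12016}{65} = - \frac{4767}{\frac{318}{5} + \frac{7553}{5}} - \frac{12016}{65} = - \frac{4767}{\frac{7871}{5}} - \frac{12016}{65} = \left(-4767\right) \frac{5}{7871} - \frac{12016}{65} = - \frac{23835}{7871} - \frac{12016}{65} = - \frac{96127211}{511615}$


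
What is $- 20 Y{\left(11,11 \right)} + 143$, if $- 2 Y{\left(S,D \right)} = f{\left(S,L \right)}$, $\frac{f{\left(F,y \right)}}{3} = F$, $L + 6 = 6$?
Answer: $473$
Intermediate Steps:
$L = 0$ ($L = -6 + 6 = 0$)
$f{\left(F,y \right)} = 3 F$
$Y{\left(S,D \right)} = - \frac{3 S}{2}$
$- 20 Y{\left(11,11 \right)} + 143 = - 20 \left(\left(- \frac{3}{2}\right) 11\right) + 143 = \left(-20\right) \left(- \frac{33}{2}\right) + 143 = 330 + 143 = 473$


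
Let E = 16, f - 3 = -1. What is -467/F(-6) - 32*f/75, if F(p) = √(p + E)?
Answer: -64/75 - 467*√10/10 ≈ -148.53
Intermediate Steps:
f = 2 (f = 3 - 1 = 2)
F(p) = √(16 + p) (F(p) = √(p + 16) = √(16 + p))
-467/F(-6) - 32*f/75 = -467/√(16 - 6) - 32*2/75 = -467*√10/10 - 64*1/75 = -467*√10/10 - 64/75 = -64/75 - 467*√10/10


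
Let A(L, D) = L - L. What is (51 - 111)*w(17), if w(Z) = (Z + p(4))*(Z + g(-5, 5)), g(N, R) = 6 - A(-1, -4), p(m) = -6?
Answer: -15180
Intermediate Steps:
A(L, D) = 0
g(N, R) = 6 (g(N, R) = 6 - 1*0 = 6 + 0 = 6)
w(Z) = (-6 + Z)*(6 + Z) (w(Z) = (Z - 6)*(Z + 6) = (-6 + Z)*(6 + Z))
(51 - 111)*w(17) = (51 - 111)*(-36 + 17**2) = -60*(-36 + 289) = -60*253 = -15180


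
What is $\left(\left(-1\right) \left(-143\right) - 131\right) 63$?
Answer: $756$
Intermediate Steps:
$\left(\left(-1\right) \left(-143\right) - 131\right) 63 = \left(143 - 131\right) 63 = 12 \cdot 63 = 756$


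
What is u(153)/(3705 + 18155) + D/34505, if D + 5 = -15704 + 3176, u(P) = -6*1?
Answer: -27417841/75427930 ≈ -0.36350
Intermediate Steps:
u(P) = -6
D = -12533 (D = -5 + (-15704 + 3176) = -5 - 12528 = -12533)
u(153)/(3705 + 18155) + D/34505 = -6/(3705 + 18155) - 12533/34505 = -6/21860 - 12533*1/34505 = -6*1/21860 - 12533/34505 = -3/10930 - 12533/34505 = -27417841/75427930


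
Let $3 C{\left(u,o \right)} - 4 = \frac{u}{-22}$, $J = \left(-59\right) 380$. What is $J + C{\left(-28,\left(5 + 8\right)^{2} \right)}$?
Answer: $- \frac{739802}{33} \approx -22418.0$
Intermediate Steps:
$J = -22420$
$C{\left(u,o \right)} = \frac{4}{3} - \frac{u}{66}$ ($C{\left(u,o \right)} = \frac{4}{3} + \frac{u \frac{1}{-22}}{3} = \frac{4}{3} + \frac{u \left(- \frac{1}{22}\right)}{3} = \frac{4}{3} + \frac{\left(- \frac{1}{22}\right) u}{3} = \frac{4}{3} - \frac{u}{66}$)
$J + C{\left(-28,\left(5 + 8\right)^{2} \right)} = -22420 + \left(\frac{4}{3} - - \frac{14}{33}\right) = -22420 + \left(\frac{4}{3} + \frac{14}{33}\right) = -22420 + \frac{58}{33} = - \frac{739802}{33}$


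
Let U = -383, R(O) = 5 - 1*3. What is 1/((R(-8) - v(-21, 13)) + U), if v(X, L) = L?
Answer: -1/394 ≈ -0.0025381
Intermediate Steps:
R(O) = 2 (R(O) = 5 - 3 = 2)
1/((R(-8) - v(-21, 13)) + U) = 1/((2 - 1*13) - 383) = 1/((2 - 13) - 383) = 1/(-11 - 383) = 1/(-394) = -1/394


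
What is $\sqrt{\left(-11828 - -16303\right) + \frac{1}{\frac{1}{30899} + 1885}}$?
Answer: $\frac{\sqrt{421698603772757094}}{9707436} \approx 66.896$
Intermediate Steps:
$\sqrt{\left(-11828 - -16303\right) + \frac{1}{\frac{1}{30899} + 1885}} = \sqrt{\left(-11828 + 16303\right) + \frac{1}{\frac{1}{30899} + 1885}} = \sqrt{4475 + \frac{1}{\frac{58244616}{30899}}} = \sqrt{4475 + \frac{30899}{58244616}} = \sqrt{\frac{260644687499}{58244616}} = \frac{\sqrt{421698603772757094}}{9707436}$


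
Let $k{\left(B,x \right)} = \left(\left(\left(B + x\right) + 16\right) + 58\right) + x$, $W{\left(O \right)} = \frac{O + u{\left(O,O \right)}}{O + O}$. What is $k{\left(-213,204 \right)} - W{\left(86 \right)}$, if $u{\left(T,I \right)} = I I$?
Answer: $\frac{451}{2} \approx 225.5$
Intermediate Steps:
$u{\left(T,I \right)} = I^{2}$
$W{\left(O \right)} = \frac{O + O^{2}}{2 O}$ ($W{\left(O \right)} = \frac{O + O^{2}}{O + O} = \frac{O + O^{2}}{2 O}$)
$k{\left(B,x \right)} = 74 + B + 2 x$ ($k{\left(B,x \right)} = \left(\left(16 + B + x\right) + 58\right) + x = \left(74 + B + x\right) + x = 74 + B + 2 x$)
$k{\left(-213,204 \right)} - W{\left(86 \right)} = \left(74 - 213 + 2 \cdot 204\right) - \left(\frac{1}{2} + \frac{1}{2} \cdot 86\right) = \left(74 - 213 + 408\right) - \left(\frac{1}{2} + 43\right) = 269 - \frac{87}{2} = \frac{451}{2}$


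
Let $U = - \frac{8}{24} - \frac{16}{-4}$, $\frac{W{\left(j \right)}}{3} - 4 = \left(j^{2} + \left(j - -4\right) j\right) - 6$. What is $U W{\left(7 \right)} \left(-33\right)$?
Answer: $-45012$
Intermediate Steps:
$W{\left(j \right)} = -6 + 3 j^{2} + 3 j \left(4 + j\right)$ ($W{\left(j \right)} = 12 + 3 \left(\left(j^{2} + \left(j - -4\right) j\right) - 6\right) = 12 + 3 \left(\left(j^{2} + \left(j + 4\right) j\right) - 6\right) = 12 + 3 \left(\left(j^{2} + \left(4 + j\right) j\right) - 6\right) = 12 + 3 \left(\left(j^{2} + j \left(4 + j\right)\right) - 6\right) = 12 + 3 \left(-6 + j^{2} + j \left(4 + j\right)\right) = 12 + \left(-18 + 3 j^{2} + 3 j \left(4 + j\right)\right) = -6 + 3 j^{2} + 3 j \left(4 + j\right)$)
$U = \frac{11}{3}$ ($U = \left(-8\right) \frac{1}{24} - -4 = - \frac{1}{3} + 4 = \frac{11}{3} \approx 3.6667$)
$U W{\left(7 \right)} \left(-33\right) = \frac{11 \left(-6 + 6 \cdot 7^{2} + 12 \cdot 7\right)}{3} \left(-33\right) = \frac{11 \left(-6 + 6 \cdot 49 + 84\right)}{3} \left(-33\right) = \frac{11 \left(-6 + 294 + 84\right)}{3} \left(-33\right) = \frac{11}{3} \cdot 372 \left(-33\right) = 1364 \left(-33\right) = -45012$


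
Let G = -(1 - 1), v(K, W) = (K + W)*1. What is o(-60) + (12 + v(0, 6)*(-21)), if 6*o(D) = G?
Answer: -114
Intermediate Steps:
v(K, W) = K + W
G = 0 (G = -1*0 = 0)
o(D) = 0 (o(D) = (1/6)*0 = 0)
o(-60) + (12 + v(0, 6)*(-21)) = 0 + (12 + (0 + 6)*(-21)) = 0 + (12 + 6*(-21)) = 0 + (12 - 126) = 0 - 114 = -114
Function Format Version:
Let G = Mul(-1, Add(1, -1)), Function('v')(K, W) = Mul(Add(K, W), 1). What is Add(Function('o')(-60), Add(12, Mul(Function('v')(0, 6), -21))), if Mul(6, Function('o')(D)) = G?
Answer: -114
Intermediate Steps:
Function('v')(K, W) = Add(K, W)
G = 0 (G = Mul(-1, 0) = 0)
Function('o')(D) = 0 (Function('o')(D) = Mul(Rational(1, 6), 0) = 0)
Add(Function('o')(-60), Add(12, Mul(Function('v')(0, 6), -21))) = Add(0, Add(12, Mul(Add(0, 6), -21))) = Add(0, Add(12, Mul(6, -21))) = Add(0, Add(12, -126)) = Add(0, -114) = -114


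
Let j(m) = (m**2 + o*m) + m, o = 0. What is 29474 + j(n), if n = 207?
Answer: 72530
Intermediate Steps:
j(m) = m + m**2 (j(m) = (m**2 + 0*m) + m = (m**2 + 0) + m = m**2 + m = m + m**2)
29474 + j(n) = 29474 + 207*(1 + 207) = 29474 + 207*208 = 29474 + 43056 = 72530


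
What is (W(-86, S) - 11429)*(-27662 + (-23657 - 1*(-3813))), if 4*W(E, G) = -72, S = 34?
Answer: 543801182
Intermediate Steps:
W(E, G) = -18 (W(E, G) = (¼)*(-72) = -18)
(W(-86, S) - 11429)*(-27662 + (-23657 - 1*(-3813))) = (-18 - 11429)*(-27662 + (-23657 - 1*(-3813))) = -11447*(-27662 + (-23657 + 3813)) = -11447*(-27662 - 19844) = -11447*(-47506) = 543801182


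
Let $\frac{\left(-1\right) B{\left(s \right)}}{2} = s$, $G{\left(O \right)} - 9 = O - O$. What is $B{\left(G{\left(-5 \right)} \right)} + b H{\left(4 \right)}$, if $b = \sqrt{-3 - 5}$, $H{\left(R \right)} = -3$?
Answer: $-18 - 6 i \sqrt{2} \approx -18.0 - 8.4853 i$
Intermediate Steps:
$G{\left(O \right)} = 9$ ($G{\left(O \right)} = 9 + \left(O - O\right) = 9 + 0 = 9$)
$B{\left(s \right)} = - 2 s$
$b = 2 i \sqrt{2}$ ($b = \sqrt{-3 - 5} = \sqrt{-8} = 2 i \sqrt{2} \approx 2.8284 i$)
$B{\left(G{\left(-5 \right)} \right)} + b H{\left(4 \right)} = \left(-2\right) 9 + 2 i \sqrt{2} \left(-3\right) = -18 - 6 i \sqrt{2}$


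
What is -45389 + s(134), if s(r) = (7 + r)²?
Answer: -25508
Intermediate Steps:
-45389 + s(134) = -45389 + (7 + 134)² = -45389 + 141² = -45389 + 19881 = -25508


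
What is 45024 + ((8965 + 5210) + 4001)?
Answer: 63200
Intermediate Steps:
45024 + ((8965 + 5210) + 4001) = 45024 + (14175 + 4001) = 45024 + 18176 = 63200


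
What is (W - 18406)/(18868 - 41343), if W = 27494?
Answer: -9088/22475 ≈ -0.40436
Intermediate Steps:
(W - 18406)/(18868 - 41343) = (27494 - 18406)/(18868 - 41343) = 9088/(-22475) = 9088*(-1/22475) = -9088/22475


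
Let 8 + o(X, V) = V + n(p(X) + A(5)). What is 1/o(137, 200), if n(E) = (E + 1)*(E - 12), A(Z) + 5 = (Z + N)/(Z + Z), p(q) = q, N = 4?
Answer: 100/1638051 ≈ 6.1048e-5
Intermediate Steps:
A(Z) = -5 + (4 + Z)/(2*Z) (A(Z) = -5 + (Z + 4)/(Z + Z) = -5 + (4 + Z)/((2*Z)) = -5 + (4 + Z)*(1/(2*Z)) = -5 + (4 + Z)/(2*Z))
n(E) = (1 + E)*(-12 + E)
o(X, V) = 251/10 + V + (-41/10 + X)² - 11*X (o(X, V) = -8 + (V + (-12 + (X + (-9/2 + 2/5))² - 11*(X + (-9/2 + 2/5)))) = -8 + (V + (-12 + (X + (-9/2 + 2*(⅕)))² - 11*(X + (-9/2 + 2*(⅕))))) = -8 + (V + (-12 + (X + (-9/2 + ⅖))² - 11*(X + (-9/2 + ⅖)))) = -8 + (V + (-12 + (X - 41/10)² - 11*(X - 41/10))) = -8 + (V + (-12 + (-41/10 + X)² - 11*(-41/10 + X))) = -8 + (V + (-12 + (-41/10 + X)² + (451/10 - 11*X))) = -8 + (V + (331/10 + (-41/10 + X)² - 11*X)) = -8 + (331/10 + V + (-41/10 + X)² - 11*X) = 251/10 + V + (-41/10 + X)² - 11*X)
1/o(137, 200) = 1/(4191/100 + 200 + 137² - 96/5*137) = 1/(4191/100 + 200 + 18769 - 13152/5) = 1/(1638051/100) = 100/1638051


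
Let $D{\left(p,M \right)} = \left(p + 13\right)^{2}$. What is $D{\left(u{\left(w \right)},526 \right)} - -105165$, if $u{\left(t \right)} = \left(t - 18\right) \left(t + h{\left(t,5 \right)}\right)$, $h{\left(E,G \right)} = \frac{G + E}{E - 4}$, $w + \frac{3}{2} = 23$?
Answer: $\frac{45566641}{400} \approx 1.1392 \cdot 10^{5}$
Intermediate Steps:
$w = \frac{43}{2}$ ($w = - \frac{3}{2} + 23 = \frac{43}{2} \approx 21.5$)
$h{\left(E,G \right)} = \frac{E + G}{-4 + E}$
$u{\left(t \right)} = \left(-18 + t\right) \left(t + \frac{5 + t}{-4 + t}\right)$ ($u{\left(t \right)} = \left(t - 18\right) \left(t + \frac{t + 5}{-4 + t}\right) = \left(-18 + t\right) \left(t + \frac{5 + t}{-4 + t}\right)$)
$D{\left(p,M \right)} = \left(13 + p\right)^{2}$
$D{\left(u{\left(w \right)},526 \right)} - -105165 = \left(13 + \frac{-90 + \left(\frac{43}{2}\right)^{3} - 21 \left(\frac{43}{2}\right)^{2} + 59 \cdot \frac{43}{2}}{-4 + \frac{43}{2}}\right)^{2} - -105165 = \left(13 + \frac{-90 + \frac{79507}{8} - \frac{38829}{4} + \frac{2537}{2}}{\frac{35}{2}}\right)^{2} + 105165 = \left(13 + \frac{2 \left(-90 + \frac{79507}{8} - \frac{38829}{4} + \frac{2537}{2}\right)}{35}\right)^{2} + 105165 = \left(13 + \frac{2}{35} \cdot \frac{11277}{8}\right)^{2} + 105165 = \left(13 + \frac{1611}{20}\right)^{2} + 105165 = \left(\frac{1871}{20}\right)^{2} + 105165 = \frac{3500641}{400} + 105165 = \frac{45566641}{400}$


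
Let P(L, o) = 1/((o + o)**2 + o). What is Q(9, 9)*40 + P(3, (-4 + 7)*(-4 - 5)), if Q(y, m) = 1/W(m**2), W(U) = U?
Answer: 4283/8667 ≈ 0.49417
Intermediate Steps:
Q(y, m) = m**(-2) (Q(y, m) = 1/(m**2) = m**(-2))
P(L, o) = 1/(o + 4*o**2) (P(L, o) = 1/((2*o)**2 + o) = 1/(4*o**2 + o) = 1/(o + 4*o**2))
Q(9, 9)*40 + P(3, (-4 + 7)*(-4 - 5)) = 40/9**2 + 1/((((-4 + 7)*(-4 - 5)))*(1 + 4*((-4 + 7)*(-4 - 5)))) = (1/81)*40 + 1/(((3*(-9)))*(1 + 4*(3*(-9)))) = 40/81 + 1/((-27)*(1 + 4*(-27))) = 40/81 - 1/(27*(1 - 108)) = 40/81 - 1/27/(-107) = 40/81 - 1/27*(-1/107) = 40/81 + 1/2889 = 4283/8667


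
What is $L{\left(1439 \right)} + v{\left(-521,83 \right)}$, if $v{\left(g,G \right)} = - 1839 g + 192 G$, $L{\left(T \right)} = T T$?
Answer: $3044776$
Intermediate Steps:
$L{\left(T \right)} = T^{2}$
$L{\left(1439 \right)} + v{\left(-521,83 \right)} = 1439^{2} + \left(\left(-1839\right) \left(-521\right) + 192 \cdot 83\right) = 2070721 + \left(958119 + 15936\right) = 2070721 + 974055 = 3044776$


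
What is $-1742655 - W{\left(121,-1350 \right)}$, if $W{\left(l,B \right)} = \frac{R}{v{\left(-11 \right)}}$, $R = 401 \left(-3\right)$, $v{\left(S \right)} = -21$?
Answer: $- \frac{12198986}{7} \approx -1.7427 \cdot 10^{6}$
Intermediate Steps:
$R = -1203$
$W{\left(l,B \right)} = \frac{401}{7}$ ($W{\left(l,B \right)} = - \frac{1203}{-21} = \left(-1203\right) \left(- \frac{1}{21}\right) = \frac{401}{7}$)
$-1742655 - W{\left(121,-1350 \right)} = -1742655 - \frac{401}{7} = - \frac{12198986}{7}$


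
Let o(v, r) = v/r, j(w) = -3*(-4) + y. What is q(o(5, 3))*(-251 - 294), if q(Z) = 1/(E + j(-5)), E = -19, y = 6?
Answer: 545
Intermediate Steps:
j(w) = 18 (j(w) = -3*(-4) + 6 = 12 + 6 = 18)
q(Z) = -1 (q(Z) = 1/(-19 + 18) = 1/(-1) = -1)
q(o(5, 3))*(-251 - 294) = -(-251 - 294) = -1*(-545) = 545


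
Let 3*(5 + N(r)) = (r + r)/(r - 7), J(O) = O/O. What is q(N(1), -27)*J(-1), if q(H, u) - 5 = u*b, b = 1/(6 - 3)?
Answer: -4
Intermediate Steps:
b = 1/3 ≈ 0.33333
J(O) = 1
N(r) = -5 + 2*r/(3*(-7 + r)) (N(r) = -5 + ((r + r)/(r - 7))/3 = -5 + ((2*r)/(-7 + r))/3 = -5 + (2*r/(-7 + r))/3 = -5 + 2*r/(3*(-7 + r)))
q(H, u) = 5 + u/3 (q(H, u) = 5 + u*(1/3) = 5 + u/3)
q(N(1), -27)*J(-1) = (5 + (1/3)*(-27))*1 = (5 - 9)*1 = -4*1 = -4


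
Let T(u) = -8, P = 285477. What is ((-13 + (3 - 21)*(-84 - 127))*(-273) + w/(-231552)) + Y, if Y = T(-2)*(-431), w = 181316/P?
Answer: -17019100179286961/16525692576 ≈ -1.0299e+6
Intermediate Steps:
w = 181316/285477 ≈ 0.63513
Y = 3448 (Y = -8*(-431) = 3448)
((-13 + (3 - 21)*(-84 - 127))*(-273) + w/(-231552)) + Y = ((-13 + (3 - 21)*(-84 - 127))*(-273) + (181316/285477)/(-231552)) + 3448 = ((-13 - 18*(-211))*(-273) + (181316/285477)*(-1/231552)) + 3448 = ((-13 + 3798)*(-273) - 45329/16525692576) + 3448 = (3785*(-273) - 45329/16525692576) + 3448 = (-1033305 - 45329/16525692576) + 3448 = -17076080767289009/16525692576 + 3448 = -17019100179286961/16525692576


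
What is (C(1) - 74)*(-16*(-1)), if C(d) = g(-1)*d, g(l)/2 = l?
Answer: -1216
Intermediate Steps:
g(l) = 2*l
C(d) = -2*d (C(d) = (2*(-1))*d = -2*d)
(C(1) - 74)*(-16*(-1)) = (-2*1 - 74)*(-16*(-1)) = (-2 - 74)*16 = -76*16 = -1216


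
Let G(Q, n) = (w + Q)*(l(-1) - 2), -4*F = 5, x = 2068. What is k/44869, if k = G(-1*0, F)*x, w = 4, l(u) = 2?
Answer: 0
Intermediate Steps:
F = -5/4 (F = -¼*5 = -5/4 ≈ -1.2500)
G(Q, n) = 0 (G(Q, n) = (4 + Q)*(2 - 2) = (4 + Q)*0 = 0)
k = 0 (k = 0*2068 = 0)
k/44869 = 0/44869 = 0*(1/44869) = 0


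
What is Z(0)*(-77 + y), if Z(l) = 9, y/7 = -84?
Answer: -5985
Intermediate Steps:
y = -588 (y = 7*(-84) = -588)
Z(0)*(-77 + y) = 9*(-77 - 588) = 9*(-665) = -5985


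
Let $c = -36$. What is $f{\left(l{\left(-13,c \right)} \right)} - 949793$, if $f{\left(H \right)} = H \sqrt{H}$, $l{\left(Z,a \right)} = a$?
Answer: $-949793 - 216 i \approx -9.4979 \cdot 10^{5} - 216.0 i$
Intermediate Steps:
$f{\left(H \right)} = H^{\frac{3}{2}}$
$f{\left(l{\left(-13,c \right)} \right)} - 949793 = \left(-36\right)^{\frac{3}{2}} - 949793 = - 216 i - 949793 = -949793 - 216 i$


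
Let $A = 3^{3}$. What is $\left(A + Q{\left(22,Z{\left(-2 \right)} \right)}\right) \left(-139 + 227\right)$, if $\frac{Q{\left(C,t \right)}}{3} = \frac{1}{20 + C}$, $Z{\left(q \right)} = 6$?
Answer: $\frac{16676}{7} \approx 2382.3$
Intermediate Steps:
$A = 27$
$Q{\left(C,t \right)} = \frac{3}{20 + C}$
$\left(A + Q{\left(22,Z{\left(-2 \right)} \right)}\right) \left(-139 + 227\right) = \left(27 + \frac{3}{20 + 22}\right) \left(-139 + 227\right) = \left(27 + \frac{3}{42}\right) 88 = \left(27 + 3 \cdot \frac{1}{42}\right) 88 = \left(27 + \frac{1}{14}\right) 88 = \frac{379}{14} \cdot 88 = \frac{16676}{7}$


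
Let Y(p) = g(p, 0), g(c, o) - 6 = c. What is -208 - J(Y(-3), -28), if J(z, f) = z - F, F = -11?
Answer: -222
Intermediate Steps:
g(c, o) = 6 + c
Y(p) = 6 + p
J(z, f) = 11 + z (J(z, f) = z - 1*(-11) = z + 11 = 11 + z)
-208 - J(Y(-3), -28) = -208 - (11 + (6 - 3)) = -208 - (11 + 3) = -208 - 1*14 = -208 - 14 = -222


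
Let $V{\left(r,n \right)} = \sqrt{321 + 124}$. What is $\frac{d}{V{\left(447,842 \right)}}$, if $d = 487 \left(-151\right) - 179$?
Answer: $- \frac{73716 \sqrt{445}}{445} \approx -3494.5$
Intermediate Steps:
$V{\left(r,n \right)} = \sqrt{445}$
$d = -73716$ ($d = -73537 - 179 = -73716$)
$\frac{d}{V{\left(447,842 \right)}} = - \frac{73716}{\sqrt{445}} = - 73716 \frac{\sqrt{445}}{445} = - \frac{73716 \sqrt{445}}{445}$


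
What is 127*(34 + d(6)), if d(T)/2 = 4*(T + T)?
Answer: 16510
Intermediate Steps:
d(T) = 16*T (d(T) = 2*(4*(T + T)) = 2*(4*(2*T)) = 2*(8*T) = 16*T)
127*(34 + d(6)) = 127*(34 + 16*6) = 127*(34 + 96) = 127*130 = 16510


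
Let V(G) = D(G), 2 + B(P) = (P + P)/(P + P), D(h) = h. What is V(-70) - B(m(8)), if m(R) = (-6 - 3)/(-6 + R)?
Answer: -69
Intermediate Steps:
m(R) = -9/(-6 + R)
B(P) = -1 (B(P) = -2 + (P + P)/(P + P) = -2 + (2*P)/((2*P)) = -2 + (2*P)*(1/(2*P)) = -2 + 1 = -1)
V(G) = G
V(-70) - B(m(8)) = -70 - 1*(-1) = -70 + 1 = -69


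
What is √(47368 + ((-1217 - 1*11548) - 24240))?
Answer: √10363 ≈ 101.80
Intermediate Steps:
√(47368 + ((-1217 - 1*11548) - 24240)) = √(47368 + ((-1217 - 11548) - 24240)) = √(47368 + (-12765 - 24240)) = √(47368 - 37005) = √10363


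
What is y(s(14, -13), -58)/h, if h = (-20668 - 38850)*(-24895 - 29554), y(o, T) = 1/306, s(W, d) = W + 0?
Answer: 1/991652848092 ≈ 1.0084e-12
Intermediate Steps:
s(W, d) = W
y(o, T) = 1/306
h = 3240695582 (h = -59518*(-54449) = 3240695582)
y(s(14, -13), -58)/h = (1/306)/3240695582 = (1/306)*(1/3240695582) = 1/991652848092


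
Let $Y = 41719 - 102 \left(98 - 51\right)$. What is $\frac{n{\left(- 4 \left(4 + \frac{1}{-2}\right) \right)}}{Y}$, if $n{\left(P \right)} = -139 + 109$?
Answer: $- \frac{6}{7385} \approx -0.00081246$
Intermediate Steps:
$n{\left(P \right)} = -30$
$Y = 36925$ ($Y = 41719 - 102 \cdot 47 = 41719 - 4794 = 36925$)
$\frac{n{\left(- 4 \left(4 + \frac{1}{-2}\right) \right)}}{Y} = - \frac{30}{36925} = \left(-30\right) \frac{1}{36925} = - \frac{6}{7385}$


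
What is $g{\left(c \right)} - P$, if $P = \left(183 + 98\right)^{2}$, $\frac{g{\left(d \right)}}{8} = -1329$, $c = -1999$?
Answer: $-89593$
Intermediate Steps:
$g{\left(d \right)} = -10632$ ($g{\left(d \right)} = 8 \left(-1329\right) = -10632$)
$P = 78961$ ($P = 281^{2} = 78961$)
$g{\left(c \right)} - P = -10632 - 78961 = -89593$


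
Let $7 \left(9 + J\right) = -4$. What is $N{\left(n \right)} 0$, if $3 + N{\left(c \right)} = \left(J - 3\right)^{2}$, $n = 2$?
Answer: $0$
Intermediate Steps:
$J = - \frac{67}{7}$ ($J = -9 + \frac{1}{7} \left(-4\right) = -9 - \frac{4}{7} = - \frac{67}{7} \approx -9.5714$)
$N{\left(c \right)} = \frac{7597}{49}$ ($N{\left(c \right)} = -3 + \left(- \frac{67}{7} - 3\right)^{2} = -3 + \left(- \frac{88}{7}\right)^{2} = -3 + \frac{7744}{49} = \frac{7597}{49}$)
$N{\left(n \right)} 0 = \frac{7597}{49} \cdot 0 = 0$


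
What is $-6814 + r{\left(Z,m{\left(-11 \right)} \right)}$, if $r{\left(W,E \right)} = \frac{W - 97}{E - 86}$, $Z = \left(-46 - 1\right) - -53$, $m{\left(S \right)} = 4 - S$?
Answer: $- \frac{483703}{71} \approx -6812.7$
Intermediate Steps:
$Z = 6$ ($Z = \left(-46 - 1\right) + 53 = -47 + 53 = 6$)
$r{\left(W,E \right)} = \frac{-97 + W}{-86 + E}$
$-6814 + r{\left(Z,m{\left(-11 \right)} \right)} = -6814 + \frac{-97 + 6}{-86 + \left(4 - -11\right)} = -6814 + \frac{1}{-86 + \left(4 + 11\right)} \left(-91\right) = -6814 + \frac{1}{-86 + 15} \left(-91\right) = -6814 + \frac{1}{-71} \left(-91\right) = -6814 - - \frac{91}{71} = -6814 + \frac{91}{71} = - \frac{483703}{71}$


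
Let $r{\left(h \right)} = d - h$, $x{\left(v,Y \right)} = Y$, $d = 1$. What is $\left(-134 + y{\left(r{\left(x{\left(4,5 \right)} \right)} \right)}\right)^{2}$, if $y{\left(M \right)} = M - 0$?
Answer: $19044$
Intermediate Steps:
$r{\left(h \right)} = 1 - h$
$y{\left(M \right)} = M$ ($y{\left(M \right)} = M + 0 = M$)
$\left(-134 + y{\left(r{\left(x{\left(4,5 \right)} \right)} \right)}\right)^{2} = \left(-134 + \left(1 - 5\right)\right)^{2} = \left(-134 - 4\right)^{2} = \left(-138\right)^{2} = 19044$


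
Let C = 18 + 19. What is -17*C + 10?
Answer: -619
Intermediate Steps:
C = 37
-17*C + 10 = -17*37 + 10 = -629 + 10 = -619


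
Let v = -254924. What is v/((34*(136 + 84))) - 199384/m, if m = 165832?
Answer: -1367685909/38763230 ≈ -35.283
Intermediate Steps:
v/((34*(136 + 84))) - 199384/m = -254924*1/(34*(136 + 84)) - 199384/165832 = -254924/(34*220) - 199384*1/165832 = -254924/7480 - 24923/20729 = -254924*1/7480 - 24923/20729 = -63731/1870 - 24923/20729 = -1367685909/38763230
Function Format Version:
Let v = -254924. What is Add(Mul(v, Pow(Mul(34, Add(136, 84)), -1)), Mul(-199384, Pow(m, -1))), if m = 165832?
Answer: Rational(-1367685909, 38763230) ≈ -35.283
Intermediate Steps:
Add(Mul(v, Pow(Mul(34, Add(136, 84)), -1)), Mul(-199384, Pow(m, -1))) = Add(Mul(-254924, Pow(Mul(34, Add(136, 84)), -1)), Mul(-199384, Pow(165832, -1))) = Add(Mul(-254924, Pow(Mul(34, 220), -1)), Mul(-199384, Rational(1, 165832))) = Add(Mul(-254924, Pow(7480, -1)), Rational(-24923, 20729)) = Add(Mul(-254924, Rational(1, 7480)), Rational(-24923, 20729)) = Add(Rational(-63731, 1870), Rational(-24923, 20729)) = Rational(-1367685909, 38763230)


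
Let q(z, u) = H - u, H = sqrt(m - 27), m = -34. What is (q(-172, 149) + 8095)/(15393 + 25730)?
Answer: 7946/41123 + I*sqrt(61)/41123 ≈ 0.19323 + 0.00018992*I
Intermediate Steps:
H = I*sqrt(61) (H = sqrt(-34 - 27) = sqrt(-61) = I*sqrt(61) ≈ 7.8102*I)
q(z, u) = -u + I*sqrt(61) (q(z, u) = I*sqrt(61) - u = -u + I*sqrt(61))
(q(-172, 149) + 8095)/(15393 + 25730) = ((-1*149 + I*sqrt(61)) + 8095)/(15393 + 25730) = ((-149 + I*sqrt(61)) + 8095)/41123 = (7946 + I*sqrt(61))*(1/41123) = 7946/41123 + I*sqrt(61)/41123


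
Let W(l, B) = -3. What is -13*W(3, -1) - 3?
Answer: 36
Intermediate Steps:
-13*W(3, -1) - 3 = -13*(-3) - 3 = 39 - 3 = 36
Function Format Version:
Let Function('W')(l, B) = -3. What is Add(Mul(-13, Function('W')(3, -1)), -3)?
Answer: 36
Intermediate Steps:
Add(Mul(-13, Function('W')(3, -1)), -3) = Add(Mul(-13, -3), -3) = Add(39, -3) = 36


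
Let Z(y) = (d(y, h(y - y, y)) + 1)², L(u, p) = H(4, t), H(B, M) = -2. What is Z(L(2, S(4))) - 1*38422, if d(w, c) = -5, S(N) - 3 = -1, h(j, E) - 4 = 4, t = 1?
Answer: -38406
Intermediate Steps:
h(j, E) = 8 (h(j, E) = 4 + 4 = 8)
S(N) = 2 (S(N) = 3 - 1 = 2)
L(u, p) = -2
Z(y) = 16 (Z(y) = (-5 + 1)² = (-4)² = 16)
Z(L(2, S(4))) - 1*38422 = 16 - 1*38422 = 16 - 38422 = -38406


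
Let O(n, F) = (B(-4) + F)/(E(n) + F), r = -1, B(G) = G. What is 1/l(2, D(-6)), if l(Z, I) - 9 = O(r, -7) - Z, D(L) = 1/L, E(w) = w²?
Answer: 6/53 ≈ 0.11321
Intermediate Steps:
O(n, F) = (-4 + F)/(F + n²) (O(n, F) = (-4 + F)/(n² + F) = (-4 + F)/(F + n²))
l(Z, I) = 65/6 - Z (l(Z, I) = 9 + ((-4 - 7)/(-7 + (-1)²) - Z) = 9 + (-11/(-7 + 1) - Z) = 9 + (-11/(-6) - Z) = 9 + (-⅙*(-11) - Z) = 9 + (11/6 - Z) = 65/6 - Z)
1/l(2, D(-6)) = 1/(65/6 - 1*2) = 1/(65/6 - 2) = 1/(53/6) = 6/53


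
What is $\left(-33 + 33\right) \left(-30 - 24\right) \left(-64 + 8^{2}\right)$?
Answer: $0$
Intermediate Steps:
$\left(-33 + 33\right) \left(-30 - 24\right) \left(-64 + 8^{2}\right) = 0 \left(-54\right) \left(-64 + 64\right) = 0 \cdot 0 = 0$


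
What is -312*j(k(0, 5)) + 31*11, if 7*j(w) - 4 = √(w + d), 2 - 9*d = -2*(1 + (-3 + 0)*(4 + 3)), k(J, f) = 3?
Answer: 1139/7 - 104*I*√11/7 ≈ 162.71 - 49.276*I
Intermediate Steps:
d = -38/9 (d = 2/9 - (-2)*(1 + (-3 + 0)*(4 + 3))/9 = 2/9 - (-2)*(1 - 3*7)/9 = 2/9 - (-2)*(1 - 21)/9 = 2/9 - (-2)*(-20)/9 = 2/9 - ⅑*40 = 2/9 - 40/9 = -38/9 ≈ -4.2222)
j(w) = 4/7 + √(-38/9 + w)/7 (j(w) = 4/7 + √(w - 38/9)/7 = 4/7 + √(-38/9 + w)/7)
-312*j(k(0, 5)) + 31*11 = -312*(4/7 + √(-38 + 9*3)/21) + 31*11 = -312*(4/7 + √(-38 + 27)/21) + 341 = -312*(4/7 + √(-11)/21) + 341 = -312*(4/7 + (I*√11)/21) + 341 = -312*(4/7 + I*√11/21) + 341 = (-1248/7 - 104*I*√11/7) + 341 = 1139/7 - 104*I*√11/7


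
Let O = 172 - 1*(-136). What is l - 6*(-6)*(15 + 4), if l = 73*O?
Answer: 23168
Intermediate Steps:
O = 308 (O = 172 + 136 = 308)
l = 22484 (l = 73*308 = 22484)
l - 6*(-6)*(15 + 4) = 22484 - 6*(-6)*(15 + 4) = 22484 - (-36)*19 = 22484 - 1*(-684) = 22484 + 684 = 23168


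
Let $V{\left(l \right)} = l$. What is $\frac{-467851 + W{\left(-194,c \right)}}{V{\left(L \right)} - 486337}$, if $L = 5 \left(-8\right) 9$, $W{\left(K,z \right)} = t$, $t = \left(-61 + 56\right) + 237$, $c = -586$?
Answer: $\frac{467619}{486697} \approx 0.9608$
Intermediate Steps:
$t = 232$ ($t = -5 + 237 = 232$)
$W{\left(K,z \right)} = 232$
$L = -360$ ($L = \left(-40\right) 9 = -360$)
$\frac{-467851 + W{\left(-194,c \right)}}{V{\left(L \right)} - 486337} = \frac{-467851 + 232}{-360 - 486337} = - \frac{467619}{-486697} = \left(-467619\right) \left(- \frac{1}{486697}\right) = \frac{467619}{486697}$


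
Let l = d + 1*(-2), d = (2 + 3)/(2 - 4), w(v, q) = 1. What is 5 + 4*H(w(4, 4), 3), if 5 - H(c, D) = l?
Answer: 43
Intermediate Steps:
d = -5/2 (d = 5/(-2) = 5*(-½) = -5/2 ≈ -2.5000)
l = -9/2 (l = -5/2 + 1*(-2) = -5/2 - 2 = -9/2 ≈ -4.5000)
H(c, D) = 19/2 (H(c, D) = 5 - 1*(-9/2) = 5 + 9/2 = 19/2)
5 + 4*H(w(4, 4), 3) = 5 + 4*(19/2) = 5 + 38 = 43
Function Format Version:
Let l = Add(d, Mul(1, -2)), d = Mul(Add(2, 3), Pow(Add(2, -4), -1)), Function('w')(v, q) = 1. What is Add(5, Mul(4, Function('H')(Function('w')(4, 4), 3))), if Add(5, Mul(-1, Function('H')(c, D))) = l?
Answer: 43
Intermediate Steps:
d = Rational(-5, 2) (d = Mul(5, Pow(-2, -1)) = Mul(5, Rational(-1, 2)) = Rational(-5, 2) ≈ -2.5000)
l = Rational(-9, 2) (l = Add(Rational(-5, 2), Mul(1, -2)) = Add(Rational(-5, 2), -2) = Rational(-9, 2) ≈ -4.5000)
Function('H')(c, D) = Rational(19, 2) (Function('H')(c, D) = Add(5, Mul(-1, Rational(-9, 2))) = Add(5, Rational(9, 2)) = Rational(19, 2))
Add(5, Mul(4, Function('H')(Function('w')(4, 4), 3))) = Add(5, Mul(4, Rational(19, 2))) = Add(5, 38) = 43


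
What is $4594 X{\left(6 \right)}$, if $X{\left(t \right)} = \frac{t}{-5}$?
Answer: $- \frac{27564}{5} \approx -5512.8$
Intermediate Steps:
$X{\left(t \right)} = - \frac{t}{5}$ ($X{\left(t \right)} = t \left(- \frac{1}{5}\right) = - \frac{t}{5}$)
$4594 X{\left(6 \right)} = 4594 \left(\left(- \frac{1}{5}\right) 6\right) = 4594 \left(- \frac{6}{5}\right) = - \frac{27564}{5}$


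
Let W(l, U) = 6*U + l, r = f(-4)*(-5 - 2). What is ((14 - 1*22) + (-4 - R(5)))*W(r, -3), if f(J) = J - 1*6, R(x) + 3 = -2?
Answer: -364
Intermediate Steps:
R(x) = -5 (R(x) = -3 - 2 = -5)
f(J) = -6 + J (f(J) = J - 6 = -6 + J)
r = 70 (r = (-6 - 4)*(-5 - 2) = -10*(-7) = 70)
W(l, U) = l + 6*U
((14 - 1*22) + (-4 - R(5)))*W(r, -3) = ((14 - 1*22) + (-4 - 1*(-5)))*(70 + 6*(-3)) = ((14 - 22) + (-4 + 5))*(70 - 18) = (-8 + 1)*52 = -7*52 = -364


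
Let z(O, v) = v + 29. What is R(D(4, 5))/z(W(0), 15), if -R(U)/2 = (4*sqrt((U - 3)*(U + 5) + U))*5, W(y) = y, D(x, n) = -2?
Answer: -10*I*sqrt(17)/11 ≈ -3.7483*I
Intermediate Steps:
z(O, v) = 29 + v
R(U) = -40*sqrt(U + (-3 + U)*(5 + U)) (R(U) = -2*4*sqrt((U - 3)*(U + 5) + U)*5 = -2*4*sqrt((-3 + U)*(5 + U) + U)*5 = -2*4*sqrt(U + (-3 + U)*(5 + U))*5 = -40*sqrt(U + (-3 + U)*(5 + U)))
R(D(4, 5))/z(W(0), 15) = (-40*sqrt(-15 + (-2)**2 + 3*(-2)))/(29 + 15) = -40*sqrt(-15 + 4 - 6)/44 = -40*I*sqrt(17)*(1/44) = -10*I*sqrt(17)/11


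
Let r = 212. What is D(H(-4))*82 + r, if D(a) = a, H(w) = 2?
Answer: 376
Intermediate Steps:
D(H(-4))*82 + r = 2*82 + 212 = 164 + 212 = 376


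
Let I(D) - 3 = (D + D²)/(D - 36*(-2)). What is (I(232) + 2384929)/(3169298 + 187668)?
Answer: 90634173/127564708 ≈ 0.71050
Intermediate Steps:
I(D) = 3 + (D + D²)/(72 + D) (I(D) = 3 + (D + D²)/(D - 36*(-2)) = 3 + (D + D²)/(D + 72) = 3 + (D + D²)/(72 + D))
(I(232) + 2384929)/(3169298 + 187668) = ((216 + 232² + 4*232)/(72 + 232) + 2384929)/(3169298 + 187668) = ((216 + 53824 + 928)/304 + 2384929)/3356966 = ((1/304)*54968 + 2384929)*(1/3356966) = (6871/38 + 2384929)*(1/3356966) = (90634173/38)*(1/3356966) = 90634173/127564708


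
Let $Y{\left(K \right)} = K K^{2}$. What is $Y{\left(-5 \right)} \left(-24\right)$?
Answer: $3000$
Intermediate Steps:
$Y{\left(K \right)} = K^{3}$
$Y{\left(-5 \right)} \left(-24\right) = \left(-5\right)^{3} \left(-24\right) = \left(-125\right) \left(-24\right) = 3000$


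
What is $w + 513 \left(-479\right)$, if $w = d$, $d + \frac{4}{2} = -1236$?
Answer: $-246965$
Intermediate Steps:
$d = -1238$ ($d = -2 - 1236 = -1238$)
$w = -1238$
$w + 513 \left(-479\right) = -1238 + 513 \left(-479\right) = -1238 - 245727 = -246965$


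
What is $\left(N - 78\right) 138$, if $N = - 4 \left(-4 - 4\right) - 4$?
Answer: $-6900$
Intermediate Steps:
$N = 28$ ($N = \left(-4\right) \left(-8\right) - 4 = 32 - 4 = 28$)
$\left(N - 78\right) 138 = \left(28 - 78\right) 138 = \left(-50\right) 138 = -6900$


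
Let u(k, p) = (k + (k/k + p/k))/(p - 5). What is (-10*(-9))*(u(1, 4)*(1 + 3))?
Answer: -2160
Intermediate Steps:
u(k, p) = (1 + k + p/k)/(-5 + p) (u(k, p) = (k + (1 + p/k))/(-5 + p) = (1 + k + p/k)/(-5 + p))
(-10*(-9))*(u(1, 4)*(1 + 3)) = (-10*(-9))*(((1 + 4 + 1**2)/(1*(-5 + 4)))*(1 + 3)) = 90*((1*(1 + 4 + 1)/(-1))*4) = 90*((1*(-1)*6)*4) = 90*(-6*4) = 90*(-24) = -2160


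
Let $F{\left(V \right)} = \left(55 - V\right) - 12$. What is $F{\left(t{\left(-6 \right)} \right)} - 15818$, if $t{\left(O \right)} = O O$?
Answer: $-15811$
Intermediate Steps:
$t{\left(O \right)} = O^{2}$
$F{\left(V \right)} = 43 - V$ ($F{\left(V \right)} = \left(55 - V\right) - 12 = 43 - V$)
$F{\left(t{\left(-6 \right)} \right)} - 15818 = \left(43 - \left(-6\right)^{2}\right) - 15818 = \left(43 - 36\right) - 15818 = 7 - 15818 = -15811$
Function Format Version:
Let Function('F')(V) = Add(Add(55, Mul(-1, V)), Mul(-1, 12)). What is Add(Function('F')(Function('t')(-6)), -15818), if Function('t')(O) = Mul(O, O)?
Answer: -15811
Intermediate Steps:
Function('t')(O) = Pow(O, 2)
Function('F')(V) = Add(43, Mul(-1, V)) (Function('F')(V) = Add(Add(55, Mul(-1, V)), -12) = Add(43, Mul(-1, V)))
Add(Function('F')(Function('t')(-6)), -15818) = Add(Add(43, Mul(-1, Pow(-6, 2))), -15818) = Add(Add(43, Mul(-1, 36)), -15818) = Add(Add(43, -36), -15818) = Add(7, -15818) = -15811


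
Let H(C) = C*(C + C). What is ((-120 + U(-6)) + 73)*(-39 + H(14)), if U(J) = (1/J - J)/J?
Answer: -609631/36 ≈ -16934.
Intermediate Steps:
U(J) = (1/J - J)/J
H(C) = 2*C² (H(C) = C*(2*C) = 2*C²)
((-120 + U(-6)) + 73)*(-39 + H(14)) = ((-120 + (-1 + (-6)⁻²)) + 73)*(-39 + 2*14²) = ((-120 + (-1 + 1/36)) + 73)*(-39 + 2*196) = ((-120 - 35/36) + 73)*(-39 + 392) = (-4355/36 + 73)*353 = -1727/36*353 = -609631/36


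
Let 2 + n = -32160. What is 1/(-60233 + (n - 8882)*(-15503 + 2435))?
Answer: 1/536302759 ≈ 1.8646e-9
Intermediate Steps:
n = -32162 (n = -2 - 32160 = -32162)
1/(-60233 + (n - 8882)*(-15503 + 2435)) = 1/(-60233 + (-32162 - 8882)*(-15503 + 2435)) = 1/(-60233 - 41044*(-13068)) = 1/(-60233 + 536362992) = 1/536302759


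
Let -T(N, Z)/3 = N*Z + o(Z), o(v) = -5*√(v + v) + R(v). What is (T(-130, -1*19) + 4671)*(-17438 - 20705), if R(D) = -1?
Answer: 104359248 - 572145*I*√38 ≈ 1.0436e+8 - 3.5269e+6*I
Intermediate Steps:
o(v) = -1 - 5*√2*√v (o(v) = -5*√(v + v) - 1 = -5*√2*√v - 1 = -1 - 5*√2*√v)
T(N, Z) = 3 - 3*N*Z + 15*√2*√Z (T(N, Z) = -3*(N*Z + (-1 - 5*√2*√Z)) = -3*(-1 + N*Z - 5*√2*√Z) = 3 - 3*N*Z + 15*√2*√Z)
(T(-130, -1*19) + 4671)*(-17438 - 20705) = ((3 - 3*(-130)*(-1*19) + 15*√2*√(-1*19)) + 4671)*(-17438 - 20705) = ((3 - 3*(-130)*(-19) + 15*√2*√(-19)) + 4671)*(-38143) = ((3 - 7410 + 15*√2*(I*√19)) + 4671)*(-38143) = ((3 - 7410 + 15*I*√38) + 4671)*(-38143) = ((-7407 + 15*I*√38) + 4671)*(-38143) = (-2736 + 15*I*√38)*(-38143) = 104359248 - 572145*I*√38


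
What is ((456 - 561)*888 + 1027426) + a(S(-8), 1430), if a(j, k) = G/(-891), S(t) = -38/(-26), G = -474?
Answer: 277453400/297 ≈ 9.3419e+5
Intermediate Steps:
S(t) = 19/13 (S(t) = -38*(-1/26) = 19/13)
a(j, k) = 158/297 (a(j, k) = -474/(-891) = -474*(-1/891) = 158/297)
((456 - 561)*888 + 1027426) + a(S(-8), 1430) = ((456 - 561)*888 + 1027426) + 158/297 = (-105*888 + 1027426) + 158/297 = (-93240 + 1027426) + 158/297 = 934186 + 158/297 = 277453400/297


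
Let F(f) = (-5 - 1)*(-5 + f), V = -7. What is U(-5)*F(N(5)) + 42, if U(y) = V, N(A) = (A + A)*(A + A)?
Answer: 4032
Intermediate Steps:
N(A) = 4*A² (N(A) = (2*A)*(2*A) = 4*A²)
U(y) = -7
F(f) = 30 - 6*f (F(f) = -6*(-5 + f) = 30 - 6*f)
U(-5)*F(N(5)) + 42 = -7*(30 - 24*5²) + 42 = -7*(30 - 24*25) + 42 = -7*(30 - 6*100) + 42 = -7*(30 - 600) + 42 = -7*(-570) + 42 = 3990 + 42 = 4032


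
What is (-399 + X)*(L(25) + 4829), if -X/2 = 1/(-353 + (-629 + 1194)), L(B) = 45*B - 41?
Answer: -250090335/106 ≈ -2.3593e+6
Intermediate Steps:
L(B) = -41 + 45*B
X = -1/106 (X = -2/(-353 + (-629 + 1194)) = -2/(-353 + 565) = -2/212 = -2*1/212 = -1/106 ≈ -0.0094340)
(-399 + X)*(L(25) + 4829) = (-399 - 1/106)*((-41 + 45*25) + 4829) = -42295*((-41 + 1125) + 4829)/106 = -42295*(1084 + 4829)/106 = -42295/106*5913 = -250090335/106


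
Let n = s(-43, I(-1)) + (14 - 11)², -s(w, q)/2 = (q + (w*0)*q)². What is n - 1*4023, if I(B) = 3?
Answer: -4032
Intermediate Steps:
s(w, q) = -2*q² (s(w, q) = -2*(q + (w*0)*q)² = -2*(q + 0*q)² = -2*(q + 0)² = -2*q²)
n = -9 (n = -2*3² + (14 - 11)² = -2*9 + 3² = -18 + 9 = -9)
n - 1*4023 = -9 - 1*4023 = -9 - 4023 = -4032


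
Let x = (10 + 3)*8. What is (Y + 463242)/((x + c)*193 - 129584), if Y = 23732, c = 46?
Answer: -243487/50317 ≈ -4.8391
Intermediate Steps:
x = 104 (x = 13*8 = 104)
(Y + 463242)/((x + c)*193 - 129584) = (23732 + 463242)/((104 + 46)*193 - 129584) = 486974/(150*193 - 129584) = 486974/(28950 - 129584) = 486974/(-100634) = 486974*(-1/100634) = -243487/50317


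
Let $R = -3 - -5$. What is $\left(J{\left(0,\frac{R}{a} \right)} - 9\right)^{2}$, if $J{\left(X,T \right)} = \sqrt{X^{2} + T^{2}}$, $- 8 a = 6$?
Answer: $\frac{361}{9} \approx 40.111$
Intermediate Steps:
$a = - \frac{3}{4}$ ($a = \left(- \frac{1}{8}\right) 6 = - \frac{3}{4} \approx -0.75$)
$R = 2$ ($R = -3 + 5 = 2$)
$J{\left(X,T \right)} = \sqrt{T^{2} + X^{2}}$
$\left(J{\left(0,\frac{R}{a} \right)} - 9\right)^{2} = \left(\sqrt{\left(\frac{2}{- \frac{3}{4}}\right)^{2} + 0^{2}} - 9\right)^{2} = \left(\sqrt{\left(2 \left(- \frac{4}{3}\right)\right)^{2} + 0} - 9\right)^{2} = \left(\sqrt{\left(- \frac{8}{3}\right)^{2} + 0} - 9\right)^{2} = \left(\sqrt{\frac{64}{9} + 0} - 9\right)^{2} = \left(\sqrt{\frac{64}{9}} - 9\right)^{2} = \left(\frac{8}{3} - 9\right)^{2} = \left(- \frac{19}{3}\right)^{2} = \frac{361}{9}$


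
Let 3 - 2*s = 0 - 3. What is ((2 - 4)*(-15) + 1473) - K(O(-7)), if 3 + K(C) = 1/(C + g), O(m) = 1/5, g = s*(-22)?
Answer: 495479/329 ≈ 1506.0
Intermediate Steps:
s = 3 (s = 3/2 - (0 - 3)/2 = 3/2 - ½*(-3) = 3/2 + 3/2 = 3)
g = -66 (g = 3*(-22) = -66)
O(m) = ⅕
K(C) = -3 + 1/(-66 + C) (K(C) = -3 + 1/(C - 66) = -3 + 1/(-66 + C))
((2 - 4)*(-15) + 1473) - K(O(-7)) = ((2 - 4)*(-15) + 1473) - (199 - 3*⅕)/(-66 + ⅕) = (-2*(-15) + 1473) - (199 - ⅗)/(-329/5) = (30 + 1473) - (-5)*992/(329*5) = 1503 - 1*(-992/329) = 1503 + 992/329 = 495479/329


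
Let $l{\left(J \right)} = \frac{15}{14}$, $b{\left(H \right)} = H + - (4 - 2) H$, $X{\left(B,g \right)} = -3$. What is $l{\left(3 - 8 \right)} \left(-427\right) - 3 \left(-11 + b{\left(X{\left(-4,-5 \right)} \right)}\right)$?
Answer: $- \frac{867}{2} \approx -433.5$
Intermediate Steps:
$b{\left(H \right)} = - H$ ($b{\left(H \right)} = H + \left(-1\right) 2 H = H - 2 H = - H$)
$l{\left(J \right)} = \frac{15}{14}$ ($l{\left(J \right)} = 15 \cdot \frac{1}{14} = \frac{15}{14}$)
$l{\left(3 - 8 \right)} \left(-427\right) - 3 \left(-11 + b{\left(X{\left(-4,-5 \right)} \right)}\right) = \frac{15}{14} \left(-427\right) - 3 \left(-11 - -3\right) = - \frac{915}{2} - 3 \left(-11 + 3\right) = - \frac{915}{2} - -24 = - \frac{915}{2} + 24 = - \frac{867}{2}$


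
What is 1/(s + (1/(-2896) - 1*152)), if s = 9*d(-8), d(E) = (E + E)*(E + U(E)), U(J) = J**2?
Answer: -2896/23793537 ≈ -0.00012171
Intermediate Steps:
d(E) = 2*E*(E + E**2) (d(E) = (E + E)*(E + E**2) = (2*E)*(E + E**2) = 2*E*(E + E**2))
s = -8064 (s = 9*(2*(-8)**2*(1 - 8)) = 9*(2*64*(-7)) = 9*(-896) = -8064)
1/(s + (1/(-2896) - 1*152)) = 1/(-8064 + (1/(-2896) - 1*152)) = 1/(-8064 + (-1/2896 - 152)) = 1/(-8064 - 440193/2896) = 1/(-23793537/2896) = -2896/23793537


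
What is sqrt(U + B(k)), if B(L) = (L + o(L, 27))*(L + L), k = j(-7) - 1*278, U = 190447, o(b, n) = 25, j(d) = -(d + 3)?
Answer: sqrt(326899) ≈ 571.75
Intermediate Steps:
j(d) = -3 - d (j(d) = -(3 + d) = -3 - d)
k = -274 (k = (-3 - 1*(-7)) - 1*278 = (-3 + 7) - 278 = 4 - 278 = -274)
B(L) = 2*L*(25 + L) (B(L) = (L + 25)*(L + L) = (25 + L)*(2*L) = 2*L*(25 + L))
sqrt(U + B(k)) = sqrt(190447 + 2*(-274)*(25 - 274)) = sqrt(190447 + 2*(-274)*(-249)) = sqrt(190447 + 136452) = sqrt(326899)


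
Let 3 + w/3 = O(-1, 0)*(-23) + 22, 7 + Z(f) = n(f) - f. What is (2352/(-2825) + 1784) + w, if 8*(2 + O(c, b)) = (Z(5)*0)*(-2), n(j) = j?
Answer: 5588323/2825 ≈ 1978.2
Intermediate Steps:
Z(f) = -7 (Z(f) = -7 + (f - f) = -7 + 0 = -7)
O(c, b) = -2 (O(c, b) = -2 + (-7*0*(-2))/8 = -2 + (0*(-2))/8 = -2 + (1/8)*0 = -2 + 0 = -2)
w = 195 (w = -9 + 3*(-2*(-23) + 22) = -9 + 3*(46 + 22) = -9 + 3*68 = -9 + 204 = 195)
(2352/(-2825) + 1784) + w = (2352/(-2825) + 1784) + 195 = (2352*(-1/2825) + 1784) + 195 = (-2352/2825 + 1784) + 195 = 5037448/2825 + 195 = 5588323/2825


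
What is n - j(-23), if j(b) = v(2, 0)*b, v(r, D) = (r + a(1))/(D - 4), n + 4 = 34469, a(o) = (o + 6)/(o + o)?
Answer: 275467/8 ≈ 34433.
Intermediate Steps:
a(o) = (6 + o)/(2*o) (a(o) = (6 + o)/((2*o)) = (6 + o)*(1/(2*o)) = (6 + o)/(2*o))
n = 34465 (n = -4 + 34469 = 34465)
v(r, D) = (7/2 + r)/(-4 + D) (v(r, D) = (r + (½)*(6 + 1)/1)/(D - 4) = (r + (½)*1*7)/(-4 + D) = (r + 7/2)/(-4 + D) = (7/2 + r)/(-4 + D))
j(b) = -11*b/8 (j(b) = ((7/2 + 2)/(-4 + 0))*b = ((11/2)/(-4))*b = (-¼*11/2)*b = -11*b/8)
n - j(-23) = 34465 - (-11)*(-23)/8 = 34465 - 1*253/8 = 34465 - 253/8 = 275467/8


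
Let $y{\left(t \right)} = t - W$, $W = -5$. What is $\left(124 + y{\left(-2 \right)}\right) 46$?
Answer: $5842$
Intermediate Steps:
$y{\left(t \right)} = 5 + t$ ($y{\left(t \right)} = t - -5 = t + 5 = 5 + t$)
$\left(124 + y{\left(-2 \right)}\right) 46 = \left(124 + \left(5 - 2\right)\right) 46 = \left(124 + 3\right) 46 = 127 \cdot 46 = 5842$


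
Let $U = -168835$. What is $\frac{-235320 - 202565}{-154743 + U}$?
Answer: $\frac{437885}{323578} \approx 1.3533$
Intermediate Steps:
$\frac{-235320 - 202565}{-154743 + U} = \frac{-235320 - 202565}{-154743 - 168835} = - \frac{437885}{-323578} = \left(-437885\right) \left(- \frac{1}{323578}\right) = \frac{437885}{323578}$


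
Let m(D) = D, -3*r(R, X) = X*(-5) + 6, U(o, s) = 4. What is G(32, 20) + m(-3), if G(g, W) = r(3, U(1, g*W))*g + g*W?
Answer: 2359/3 ≈ 786.33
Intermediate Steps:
r(R, X) = -2 + 5*X/3 (r(R, X) = -(X*(-5) + 6)/3 = -(-5*X + 6)/3 = -(6 - 5*X)/3 = -2 + 5*X/3)
G(g, W) = 14*g/3 + W*g (G(g, W) = (-2 + (5/3)*4)*g + g*W = (-2 + 20/3)*g + W*g = 14*g/3 + W*g)
G(32, 20) + m(-3) = (⅓)*32*(14 + 3*20) - 3 = (⅓)*32*(14 + 60) - 3 = (⅓)*32*74 - 3 = 2368/3 - 3 = 2359/3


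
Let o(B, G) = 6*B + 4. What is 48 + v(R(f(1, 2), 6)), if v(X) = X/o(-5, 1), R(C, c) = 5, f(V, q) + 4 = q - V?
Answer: 1243/26 ≈ 47.808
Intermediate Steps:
f(V, q) = -4 + q - V (f(V, q) = -4 + (q - V) = -4 + q - V)
o(B, G) = 4 + 6*B
v(X) = -X/26 (v(X) = X/(4 + 6*(-5)) = X/(4 - 30) = X/(-26) = X*(-1/26) = -X/26)
48 + v(R(f(1, 2), 6)) = 48 - 1/26*5 = 48 - 5/26 = 1243/26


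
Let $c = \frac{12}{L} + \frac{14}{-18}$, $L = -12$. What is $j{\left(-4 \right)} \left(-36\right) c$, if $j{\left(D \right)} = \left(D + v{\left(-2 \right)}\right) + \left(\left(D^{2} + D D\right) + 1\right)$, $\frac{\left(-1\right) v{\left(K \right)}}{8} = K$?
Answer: $2880$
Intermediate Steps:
$v{\left(K \right)} = - 8 K$
$j{\left(D \right)} = 17 + D + 2 D^{2}$ ($j{\left(D \right)} = \left(D - -16\right) + \left(\left(D^{2} + D D\right) + 1\right) = \left(D + 16\right) + \left(\left(D^{2} + D^{2}\right) + 1\right) = \left(16 + D\right) + \left(2 D^{2} + 1\right) = \left(16 + D\right) + \left(1 + 2 D^{2}\right) = 17 + D + 2 D^{2}$)
$c = - \frac{16}{9}$ ($c = \frac{12}{-12} + \frac{14}{-18} = 12 \left(- \frac{1}{12}\right) + 14 \left(- \frac{1}{18}\right) = -1 - \frac{7}{9} = - \frac{16}{9} \approx -1.7778$)
$j{\left(-4 \right)} \left(-36\right) c = \left(17 - 4 + 2 \left(-4\right)^{2}\right) \left(-36\right) \left(- \frac{16}{9}\right) = \left(17 - 4 + 2 \cdot 16\right) \left(-36\right) \left(- \frac{16}{9}\right) = \left(17 - 4 + 32\right) \left(-36\right) \left(- \frac{16}{9}\right) = 45 \left(-36\right) \left(- \frac{16}{9}\right) = \left(-1620\right) \left(- \frac{16}{9}\right) = 2880$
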